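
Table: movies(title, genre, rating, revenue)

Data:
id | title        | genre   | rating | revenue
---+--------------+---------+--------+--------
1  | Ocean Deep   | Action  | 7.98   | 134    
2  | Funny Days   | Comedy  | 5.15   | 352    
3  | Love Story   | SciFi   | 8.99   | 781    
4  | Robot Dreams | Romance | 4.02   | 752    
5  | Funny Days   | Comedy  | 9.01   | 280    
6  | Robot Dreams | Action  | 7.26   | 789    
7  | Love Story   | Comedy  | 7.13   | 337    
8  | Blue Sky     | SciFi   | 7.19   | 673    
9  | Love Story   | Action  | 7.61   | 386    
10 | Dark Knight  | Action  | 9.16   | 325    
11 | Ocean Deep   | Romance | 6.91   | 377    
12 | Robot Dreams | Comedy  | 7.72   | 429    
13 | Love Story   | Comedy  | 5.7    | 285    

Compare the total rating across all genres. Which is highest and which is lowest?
SELECT genre, SUM(rating)
FROM movies
GROUP BY genre
ORDER BY SUM(rating)

All groups:
  Romance: 10.93
  SciFi: 16.18
  Action: 32.01
  Comedy: 34.71

Highest: Comedy (34.71)
Lowest: Romance (10.93)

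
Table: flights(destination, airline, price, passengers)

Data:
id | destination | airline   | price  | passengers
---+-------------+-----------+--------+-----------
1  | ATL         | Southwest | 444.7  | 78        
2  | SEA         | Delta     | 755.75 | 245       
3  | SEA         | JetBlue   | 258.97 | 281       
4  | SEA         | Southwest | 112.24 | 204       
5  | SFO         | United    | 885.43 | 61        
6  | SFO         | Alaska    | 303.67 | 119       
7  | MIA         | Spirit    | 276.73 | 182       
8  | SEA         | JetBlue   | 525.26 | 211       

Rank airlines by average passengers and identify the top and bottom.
SELECT airline, AVG(passengers)
FROM flights
GROUP BY airline
ORDER BY AVG(passengers)

All groups:
  United: 61.00
  Alaska: 119.00
  Southwest: 141.00
  Spirit: 182.00
  Delta: 245.00
  JetBlue: 246.00

Highest: JetBlue (246.00)
Lowest: United (61.00)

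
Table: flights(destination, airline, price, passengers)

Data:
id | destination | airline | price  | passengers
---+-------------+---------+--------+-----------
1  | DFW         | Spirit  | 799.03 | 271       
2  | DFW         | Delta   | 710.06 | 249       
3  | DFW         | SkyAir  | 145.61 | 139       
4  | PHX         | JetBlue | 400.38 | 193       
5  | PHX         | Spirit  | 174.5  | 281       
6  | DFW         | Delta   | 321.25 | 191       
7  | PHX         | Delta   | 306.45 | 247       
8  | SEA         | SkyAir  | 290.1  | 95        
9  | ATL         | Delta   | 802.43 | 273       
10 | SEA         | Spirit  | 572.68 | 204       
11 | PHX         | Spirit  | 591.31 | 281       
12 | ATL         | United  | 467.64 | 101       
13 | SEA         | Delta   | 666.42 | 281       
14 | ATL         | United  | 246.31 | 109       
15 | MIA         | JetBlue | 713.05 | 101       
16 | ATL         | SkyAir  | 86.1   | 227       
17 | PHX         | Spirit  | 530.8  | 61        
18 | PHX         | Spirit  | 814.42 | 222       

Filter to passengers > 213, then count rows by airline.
SELECT airline, COUNT(*)
FROM flights
WHERE passengers > 213
GROUP BY airline

Note: WHERE filters rows before grouping.

Result:
  Delta: 4
  SkyAir: 1
  Spirit: 4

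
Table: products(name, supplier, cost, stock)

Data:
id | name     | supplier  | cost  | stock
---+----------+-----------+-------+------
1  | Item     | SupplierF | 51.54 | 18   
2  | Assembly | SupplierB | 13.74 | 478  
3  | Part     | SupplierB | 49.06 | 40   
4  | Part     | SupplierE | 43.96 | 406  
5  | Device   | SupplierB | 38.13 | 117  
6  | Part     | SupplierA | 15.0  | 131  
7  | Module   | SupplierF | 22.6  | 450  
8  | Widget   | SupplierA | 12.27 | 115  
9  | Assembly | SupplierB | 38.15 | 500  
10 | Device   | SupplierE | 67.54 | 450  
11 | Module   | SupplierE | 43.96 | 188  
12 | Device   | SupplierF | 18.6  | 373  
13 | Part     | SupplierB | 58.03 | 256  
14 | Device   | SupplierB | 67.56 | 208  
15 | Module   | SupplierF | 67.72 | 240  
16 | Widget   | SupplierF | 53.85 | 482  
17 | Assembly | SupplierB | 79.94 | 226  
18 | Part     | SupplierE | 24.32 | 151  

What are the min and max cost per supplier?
SELECT supplier, MIN(cost), MAX(cost)
FROM products
GROUP BY supplier

Result:
  SupplierA: min=12.27, max=15.00
  SupplierB: min=13.74, max=79.94
  SupplierE: min=24.32, max=67.54
  SupplierF: min=18.60, max=67.72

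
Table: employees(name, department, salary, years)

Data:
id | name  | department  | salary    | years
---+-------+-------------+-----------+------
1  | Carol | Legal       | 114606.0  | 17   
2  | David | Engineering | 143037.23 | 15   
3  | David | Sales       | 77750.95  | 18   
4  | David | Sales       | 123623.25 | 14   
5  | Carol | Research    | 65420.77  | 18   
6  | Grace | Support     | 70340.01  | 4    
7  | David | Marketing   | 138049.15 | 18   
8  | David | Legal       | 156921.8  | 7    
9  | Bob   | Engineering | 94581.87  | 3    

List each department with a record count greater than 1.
SELECT department, COUNT(*) as cnt
FROM employees
GROUP BY department
HAVING COUNT(*) > 1

Result:
  Engineering: 2
  Legal: 2
  Sales: 2

Note: HAVING filters groups after aggregation, WHERE filters rows before.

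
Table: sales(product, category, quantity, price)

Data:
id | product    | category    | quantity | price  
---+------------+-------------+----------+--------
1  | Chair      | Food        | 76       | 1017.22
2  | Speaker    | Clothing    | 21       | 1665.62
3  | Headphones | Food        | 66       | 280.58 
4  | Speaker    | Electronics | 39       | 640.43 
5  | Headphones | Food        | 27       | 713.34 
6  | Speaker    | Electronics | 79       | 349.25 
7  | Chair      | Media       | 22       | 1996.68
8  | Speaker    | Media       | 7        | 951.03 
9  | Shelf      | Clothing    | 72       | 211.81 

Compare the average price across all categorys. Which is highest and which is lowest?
SELECT category, AVG(price)
FROM sales
GROUP BY category
ORDER BY AVG(price)

All groups:
  Electronics: 494.84
  Food: 670.38
  Clothing: 938.72
  Media: 1473.86

Highest: Media (1473.86)
Lowest: Electronics (494.84)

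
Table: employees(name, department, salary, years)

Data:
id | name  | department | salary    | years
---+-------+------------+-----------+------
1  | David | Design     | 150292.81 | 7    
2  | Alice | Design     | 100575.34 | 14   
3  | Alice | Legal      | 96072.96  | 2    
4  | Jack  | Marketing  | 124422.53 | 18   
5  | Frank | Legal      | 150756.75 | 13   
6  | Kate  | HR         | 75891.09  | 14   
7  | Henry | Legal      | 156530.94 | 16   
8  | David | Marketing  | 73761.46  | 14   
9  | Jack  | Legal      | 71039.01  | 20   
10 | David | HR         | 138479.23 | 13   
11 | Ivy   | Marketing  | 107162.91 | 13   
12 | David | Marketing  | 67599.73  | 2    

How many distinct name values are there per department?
SELECT department, COUNT(DISTINCT name)
FROM employees
GROUP BY department

Result:
  Design: 2 distinct
  HR: 2 distinct
  Legal: 4 distinct
  Marketing: 3 distinct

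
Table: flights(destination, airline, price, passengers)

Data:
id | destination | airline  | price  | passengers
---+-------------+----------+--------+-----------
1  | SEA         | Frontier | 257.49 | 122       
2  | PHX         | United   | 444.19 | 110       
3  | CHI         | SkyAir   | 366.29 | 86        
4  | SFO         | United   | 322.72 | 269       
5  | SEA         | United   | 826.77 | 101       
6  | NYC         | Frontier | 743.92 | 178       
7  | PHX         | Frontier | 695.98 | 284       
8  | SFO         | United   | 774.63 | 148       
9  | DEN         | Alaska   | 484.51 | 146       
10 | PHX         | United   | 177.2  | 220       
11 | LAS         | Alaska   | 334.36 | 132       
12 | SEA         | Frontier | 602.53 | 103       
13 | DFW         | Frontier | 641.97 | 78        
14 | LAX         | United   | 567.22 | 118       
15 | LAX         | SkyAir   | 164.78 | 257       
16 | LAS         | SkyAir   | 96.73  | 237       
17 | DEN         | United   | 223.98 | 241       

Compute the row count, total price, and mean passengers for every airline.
SELECT airline,
       COUNT(*) as cnt,
       SUM(price) as total_price,
       AVG(passengers) as avg_passengers
FROM flights
GROUP BY airline

Result:
  Alaska: 2 records, 818.87 total price, 139.00 avg passengers
  Frontier: 5 records, 2941.89 total price, 153.00 avg passengers
  SkyAir: 3 records, 627.80 total price, 193.33 avg passengers
  United: 7 records, 3336.71 total price, 172.43 avg passengers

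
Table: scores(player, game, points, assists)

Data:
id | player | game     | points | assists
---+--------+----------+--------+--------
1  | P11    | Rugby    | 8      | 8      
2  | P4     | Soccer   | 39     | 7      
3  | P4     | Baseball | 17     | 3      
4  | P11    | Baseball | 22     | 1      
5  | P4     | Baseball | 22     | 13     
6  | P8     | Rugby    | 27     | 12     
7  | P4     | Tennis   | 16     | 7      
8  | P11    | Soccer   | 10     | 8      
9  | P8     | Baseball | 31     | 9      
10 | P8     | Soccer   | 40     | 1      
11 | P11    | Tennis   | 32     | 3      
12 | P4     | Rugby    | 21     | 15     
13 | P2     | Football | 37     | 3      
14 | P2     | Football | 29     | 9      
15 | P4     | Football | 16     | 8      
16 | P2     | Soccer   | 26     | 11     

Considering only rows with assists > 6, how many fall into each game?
SELECT game, COUNT(*)
FROM scores
WHERE assists > 6
GROUP BY game

Note: WHERE filters rows before grouping.

Result:
  Baseball: 2
  Football: 2
  Rugby: 3
  Soccer: 3
  Tennis: 1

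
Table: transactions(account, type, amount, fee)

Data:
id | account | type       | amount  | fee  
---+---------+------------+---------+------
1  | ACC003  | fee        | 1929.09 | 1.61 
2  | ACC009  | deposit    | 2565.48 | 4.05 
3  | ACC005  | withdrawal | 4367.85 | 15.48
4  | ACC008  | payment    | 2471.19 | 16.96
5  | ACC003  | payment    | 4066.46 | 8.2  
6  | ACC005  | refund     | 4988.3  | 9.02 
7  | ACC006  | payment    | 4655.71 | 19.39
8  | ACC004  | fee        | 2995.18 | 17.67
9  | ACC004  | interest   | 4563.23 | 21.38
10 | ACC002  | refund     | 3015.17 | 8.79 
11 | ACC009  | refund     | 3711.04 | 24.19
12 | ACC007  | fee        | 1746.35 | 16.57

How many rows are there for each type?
SELECT type, COUNT(*) as count
FROM transactions
GROUP BY type

Result:
  deposit: 1
  fee: 3
  interest: 1
  payment: 3
  refund: 3
  withdrawal: 1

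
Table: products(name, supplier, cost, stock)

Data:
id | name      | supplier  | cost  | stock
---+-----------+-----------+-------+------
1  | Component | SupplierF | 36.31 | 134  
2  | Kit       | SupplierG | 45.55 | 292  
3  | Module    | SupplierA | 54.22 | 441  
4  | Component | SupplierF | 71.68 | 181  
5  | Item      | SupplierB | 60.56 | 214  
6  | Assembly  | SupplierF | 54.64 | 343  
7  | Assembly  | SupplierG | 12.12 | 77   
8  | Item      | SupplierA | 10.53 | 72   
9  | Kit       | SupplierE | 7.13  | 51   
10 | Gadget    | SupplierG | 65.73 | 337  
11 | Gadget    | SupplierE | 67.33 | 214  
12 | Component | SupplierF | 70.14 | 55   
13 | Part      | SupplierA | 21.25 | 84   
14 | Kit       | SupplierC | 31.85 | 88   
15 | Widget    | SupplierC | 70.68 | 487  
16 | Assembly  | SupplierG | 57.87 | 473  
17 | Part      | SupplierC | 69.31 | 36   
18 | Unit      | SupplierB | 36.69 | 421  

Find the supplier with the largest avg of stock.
SELECT supplier, AVG(stock) as val
FROM products
GROUP BY supplier
ORDER BY val DESC
LIMIT 1

Result: SupplierB with avg(stock) = 317.50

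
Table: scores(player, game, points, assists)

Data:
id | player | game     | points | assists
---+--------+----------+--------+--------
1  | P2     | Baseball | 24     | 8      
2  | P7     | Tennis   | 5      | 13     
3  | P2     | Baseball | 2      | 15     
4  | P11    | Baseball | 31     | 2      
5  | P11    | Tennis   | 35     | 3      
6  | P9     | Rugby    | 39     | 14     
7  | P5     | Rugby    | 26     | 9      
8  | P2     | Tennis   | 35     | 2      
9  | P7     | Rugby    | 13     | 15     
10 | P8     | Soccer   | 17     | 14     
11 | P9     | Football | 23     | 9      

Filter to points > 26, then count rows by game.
SELECT game, COUNT(*)
FROM scores
WHERE points > 26
GROUP BY game

Note: WHERE filters rows before grouping.

Result:
  Baseball: 1
  Rugby: 1
  Tennis: 2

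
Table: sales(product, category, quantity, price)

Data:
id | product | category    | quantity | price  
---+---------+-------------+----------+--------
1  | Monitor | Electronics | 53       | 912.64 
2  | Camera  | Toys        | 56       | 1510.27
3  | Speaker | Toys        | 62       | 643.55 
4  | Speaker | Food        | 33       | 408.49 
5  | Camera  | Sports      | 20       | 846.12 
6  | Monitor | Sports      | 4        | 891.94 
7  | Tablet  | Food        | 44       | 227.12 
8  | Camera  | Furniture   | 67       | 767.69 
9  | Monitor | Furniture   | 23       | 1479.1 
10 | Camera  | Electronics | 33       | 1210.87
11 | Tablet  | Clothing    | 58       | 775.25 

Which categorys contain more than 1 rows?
SELECT category, COUNT(*) as cnt
FROM sales
GROUP BY category
HAVING COUNT(*) > 1

Result:
  Electronics: 2
  Food: 2
  Furniture: 2
  Sports: 2
  Toys: 2

Note: HAVING filters groups after aggregation, WHERE filters rows before.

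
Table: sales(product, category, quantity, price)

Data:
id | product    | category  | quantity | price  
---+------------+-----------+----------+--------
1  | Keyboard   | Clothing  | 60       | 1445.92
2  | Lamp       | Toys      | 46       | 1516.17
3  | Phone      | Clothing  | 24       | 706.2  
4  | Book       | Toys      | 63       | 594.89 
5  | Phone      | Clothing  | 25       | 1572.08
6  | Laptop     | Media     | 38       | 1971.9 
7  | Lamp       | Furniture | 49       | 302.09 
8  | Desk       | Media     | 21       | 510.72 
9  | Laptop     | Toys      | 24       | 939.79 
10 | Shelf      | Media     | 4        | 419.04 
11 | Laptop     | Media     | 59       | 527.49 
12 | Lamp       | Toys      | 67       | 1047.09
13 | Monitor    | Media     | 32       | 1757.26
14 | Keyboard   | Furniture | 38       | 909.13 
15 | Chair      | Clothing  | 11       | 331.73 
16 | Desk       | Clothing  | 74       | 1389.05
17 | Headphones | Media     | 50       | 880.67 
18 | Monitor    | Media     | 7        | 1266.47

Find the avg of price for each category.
SELECT category, AVG(price) as result
FROM sales
GROUP BY category

Result:
  Clothing: 1089.00
  Furniture: 605.61
  Media: 1047.65
  Toys: 1024.49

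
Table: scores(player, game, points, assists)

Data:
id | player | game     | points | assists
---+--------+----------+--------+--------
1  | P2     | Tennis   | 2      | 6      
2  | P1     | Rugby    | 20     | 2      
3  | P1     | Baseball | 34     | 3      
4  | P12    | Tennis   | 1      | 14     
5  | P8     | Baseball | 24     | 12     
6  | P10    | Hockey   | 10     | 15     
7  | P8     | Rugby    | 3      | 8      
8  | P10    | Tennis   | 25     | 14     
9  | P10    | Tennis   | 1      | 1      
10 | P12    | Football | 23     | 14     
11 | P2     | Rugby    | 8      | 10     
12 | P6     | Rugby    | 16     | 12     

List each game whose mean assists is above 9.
SELECT game, AVG(assists)
FROM scores
GROUP BY game
HAVING AVG(assists) > 9

Result:
  Football: avg=14.00
  Hockey: avg=15.00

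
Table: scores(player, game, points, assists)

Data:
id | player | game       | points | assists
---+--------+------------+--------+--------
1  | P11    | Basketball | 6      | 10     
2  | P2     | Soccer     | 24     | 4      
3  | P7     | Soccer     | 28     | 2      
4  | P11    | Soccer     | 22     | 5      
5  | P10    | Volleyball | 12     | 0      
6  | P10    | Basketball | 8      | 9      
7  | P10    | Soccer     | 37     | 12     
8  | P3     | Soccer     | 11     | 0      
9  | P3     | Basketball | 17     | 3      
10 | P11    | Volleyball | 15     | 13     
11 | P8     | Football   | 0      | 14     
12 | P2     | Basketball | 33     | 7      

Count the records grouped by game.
SELECT game, COUNT(*) as count
FROM scores
GROUP BY game

Result:
  Basketball: 4
  Football: 1
  Soccer: 5
  Volleyball: 2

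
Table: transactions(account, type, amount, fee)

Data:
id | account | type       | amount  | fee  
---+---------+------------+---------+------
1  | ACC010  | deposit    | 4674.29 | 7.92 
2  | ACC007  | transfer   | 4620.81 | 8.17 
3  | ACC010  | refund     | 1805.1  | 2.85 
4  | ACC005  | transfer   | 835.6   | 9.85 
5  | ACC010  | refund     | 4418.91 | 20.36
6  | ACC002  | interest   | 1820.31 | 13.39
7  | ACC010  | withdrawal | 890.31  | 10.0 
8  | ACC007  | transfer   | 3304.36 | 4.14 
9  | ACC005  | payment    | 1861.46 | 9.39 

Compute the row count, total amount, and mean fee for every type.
SELECT type,
       COUNT(*) as cnt,
       SUM(amount) as total_amount,
       AVG(fee) as avg_fee
FROM transactions
GROUP BY type

Result:
  deposit: 1 records, 4674.29 total amount, 7.92 avg fee
  interest: 1 records, 1820.31 total amount, 13.39 avg fee
  payment: 1 records, 1861.46 total amount, 9.39 avg fee
  refund: 2 records, 6224.01 total amount, 11.61 avg fee
  transfer: 3 records, 8760.77 total amount, 7.39 avg fee
  withdrawal: 1 records, 890.31 total amount, 10.00 avg fee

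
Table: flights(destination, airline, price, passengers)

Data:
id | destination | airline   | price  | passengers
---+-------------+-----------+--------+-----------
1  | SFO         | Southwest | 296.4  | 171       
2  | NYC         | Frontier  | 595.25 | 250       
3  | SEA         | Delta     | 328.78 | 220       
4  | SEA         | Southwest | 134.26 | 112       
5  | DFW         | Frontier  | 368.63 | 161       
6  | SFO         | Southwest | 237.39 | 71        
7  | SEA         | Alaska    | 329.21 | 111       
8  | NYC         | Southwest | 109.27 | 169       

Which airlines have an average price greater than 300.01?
SELECT airline, AVG(price)
FROM flights
GROUP BY airline
HAVING AVG(price) > 300.01

Result:
  Alaska: avg=329.21
  Delta: avg=328.78
  Frontier: avg=481.94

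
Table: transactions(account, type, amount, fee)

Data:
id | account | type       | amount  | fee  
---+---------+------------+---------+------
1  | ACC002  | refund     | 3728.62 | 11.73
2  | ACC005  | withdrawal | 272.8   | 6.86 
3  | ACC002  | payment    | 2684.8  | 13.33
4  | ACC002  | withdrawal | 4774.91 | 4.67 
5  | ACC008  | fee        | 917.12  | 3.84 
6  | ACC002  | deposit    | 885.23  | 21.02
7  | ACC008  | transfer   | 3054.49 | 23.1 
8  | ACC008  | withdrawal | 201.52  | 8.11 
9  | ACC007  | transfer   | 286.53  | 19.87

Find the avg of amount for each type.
SELECT type, AVG(amount) as result
FROM transactions
GROUP BY type

Result:
  deposit: 885.23
  fee: 917.12
  payment: 2684.80
  refund: 3728.62
  transfer: 1670.51
  withdrawal: 1749.74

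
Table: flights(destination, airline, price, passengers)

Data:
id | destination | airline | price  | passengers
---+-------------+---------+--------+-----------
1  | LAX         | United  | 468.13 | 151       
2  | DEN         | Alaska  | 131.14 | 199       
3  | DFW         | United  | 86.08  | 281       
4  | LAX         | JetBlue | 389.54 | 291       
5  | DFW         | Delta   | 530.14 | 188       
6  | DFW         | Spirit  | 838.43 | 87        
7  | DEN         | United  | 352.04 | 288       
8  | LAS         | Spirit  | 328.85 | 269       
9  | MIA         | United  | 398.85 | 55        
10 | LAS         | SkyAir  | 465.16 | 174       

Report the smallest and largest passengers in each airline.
SELECT airline, MIN(passengers), MAX(passengers)
FROM flights
GROUP BY airline

Result:
  Alaska: min=199, max=199
  Delta: min=188, max=188
  JetBlue: min=291, max=291
  SkyAir: min=174, max=174
  Spirit: min=87, max=269
  United: min=55, max=288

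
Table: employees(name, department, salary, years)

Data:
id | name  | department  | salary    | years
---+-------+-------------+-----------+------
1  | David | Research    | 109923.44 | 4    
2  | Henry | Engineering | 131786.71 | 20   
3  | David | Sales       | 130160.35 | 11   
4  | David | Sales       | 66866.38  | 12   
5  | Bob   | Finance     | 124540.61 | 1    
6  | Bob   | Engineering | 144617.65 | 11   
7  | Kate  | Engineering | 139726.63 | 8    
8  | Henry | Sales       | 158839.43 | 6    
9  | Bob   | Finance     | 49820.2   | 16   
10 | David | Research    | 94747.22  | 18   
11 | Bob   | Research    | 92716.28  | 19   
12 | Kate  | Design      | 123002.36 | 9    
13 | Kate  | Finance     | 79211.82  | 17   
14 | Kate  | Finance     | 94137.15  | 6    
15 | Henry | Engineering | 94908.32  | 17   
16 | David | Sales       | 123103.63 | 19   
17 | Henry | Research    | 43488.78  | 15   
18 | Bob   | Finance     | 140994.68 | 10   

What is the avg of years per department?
SELECT department, AVG(years) as result
FROM employees
GROUP BY department

Result:
  Design: 9.00
  Engineering: 14.00
  Finance: 10.00
  Research: 14.00
  Sales: 12.00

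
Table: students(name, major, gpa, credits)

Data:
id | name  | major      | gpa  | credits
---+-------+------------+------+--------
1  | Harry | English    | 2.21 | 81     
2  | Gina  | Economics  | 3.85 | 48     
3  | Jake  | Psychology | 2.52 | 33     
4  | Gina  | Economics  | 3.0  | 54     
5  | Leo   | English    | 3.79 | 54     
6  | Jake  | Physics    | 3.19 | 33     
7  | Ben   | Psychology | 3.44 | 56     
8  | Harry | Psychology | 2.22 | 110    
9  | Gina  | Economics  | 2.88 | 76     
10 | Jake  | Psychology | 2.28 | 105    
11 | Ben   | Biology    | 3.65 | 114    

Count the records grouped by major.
SELECT major, COUNT(*) as count
FROM students
GROUP BY major

Result:
  Biology: 1
  Economics: 3
  English: 2
  Physics: 1
  Psychology: 4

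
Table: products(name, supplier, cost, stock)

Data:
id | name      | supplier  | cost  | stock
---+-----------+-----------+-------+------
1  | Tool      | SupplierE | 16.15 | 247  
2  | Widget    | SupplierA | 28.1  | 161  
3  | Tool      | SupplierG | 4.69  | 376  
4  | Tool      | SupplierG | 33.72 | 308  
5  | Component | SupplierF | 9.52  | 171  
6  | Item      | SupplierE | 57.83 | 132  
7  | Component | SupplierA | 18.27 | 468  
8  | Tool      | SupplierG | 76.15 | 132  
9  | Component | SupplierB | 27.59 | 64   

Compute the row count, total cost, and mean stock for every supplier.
SELECT supplier,
       COUNT(*) as cnt,
       SUM(cost) as total_cost,
       AVG(stock) as avg_stock
FROM products
GROUP BY supplier

Result:
  SupplierA: 2 records, 46.37 total cost, 314.50 avg stock
  SupplierB: 1 records, 27.59 total cost, 64.00 avg stock
  SupplierE: 2 records, 73.98 total cost, 189.50 avg stock
  SupplierF: 1 records, 9.52 total cost, 171.00 avg stock
  SupplierG: 3 records, 114.56 total cost, 272.00 avg stock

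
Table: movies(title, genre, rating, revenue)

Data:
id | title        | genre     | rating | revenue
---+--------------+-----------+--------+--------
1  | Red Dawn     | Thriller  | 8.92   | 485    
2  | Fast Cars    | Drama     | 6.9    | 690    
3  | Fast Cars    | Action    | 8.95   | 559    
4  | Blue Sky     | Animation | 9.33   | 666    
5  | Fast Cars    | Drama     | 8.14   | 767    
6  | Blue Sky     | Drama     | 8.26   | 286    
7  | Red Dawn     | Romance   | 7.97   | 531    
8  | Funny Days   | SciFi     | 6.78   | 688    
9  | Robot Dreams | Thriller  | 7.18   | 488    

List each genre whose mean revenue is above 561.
SELECT genre, AVG(revenue)
FROM movies
GROUP BY genre
HAVING AVG(revenue) > 561

Result:
  Animation: avg=666.00
  Drama: avg=581.00
  SciFi: avg=688.00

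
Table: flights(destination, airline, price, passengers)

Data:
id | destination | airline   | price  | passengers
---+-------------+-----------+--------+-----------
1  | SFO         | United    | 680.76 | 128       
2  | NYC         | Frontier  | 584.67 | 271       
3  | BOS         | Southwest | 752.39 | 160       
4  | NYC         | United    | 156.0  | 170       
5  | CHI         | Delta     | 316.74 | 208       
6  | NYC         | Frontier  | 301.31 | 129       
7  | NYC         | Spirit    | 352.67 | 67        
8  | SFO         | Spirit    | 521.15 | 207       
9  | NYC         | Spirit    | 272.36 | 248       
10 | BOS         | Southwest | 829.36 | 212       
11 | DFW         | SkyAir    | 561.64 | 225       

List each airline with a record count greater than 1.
SELECT airline, COUNT(*) as cnt
FROM flights
GROUP BY airline
HAVING COUNT(*) > 1

Result:
  Frontier: 2
  Southwest: 2
  Spirit: 3
  United: 2

Note: HAVING filters groups after aggregation, WHERE filters rows before.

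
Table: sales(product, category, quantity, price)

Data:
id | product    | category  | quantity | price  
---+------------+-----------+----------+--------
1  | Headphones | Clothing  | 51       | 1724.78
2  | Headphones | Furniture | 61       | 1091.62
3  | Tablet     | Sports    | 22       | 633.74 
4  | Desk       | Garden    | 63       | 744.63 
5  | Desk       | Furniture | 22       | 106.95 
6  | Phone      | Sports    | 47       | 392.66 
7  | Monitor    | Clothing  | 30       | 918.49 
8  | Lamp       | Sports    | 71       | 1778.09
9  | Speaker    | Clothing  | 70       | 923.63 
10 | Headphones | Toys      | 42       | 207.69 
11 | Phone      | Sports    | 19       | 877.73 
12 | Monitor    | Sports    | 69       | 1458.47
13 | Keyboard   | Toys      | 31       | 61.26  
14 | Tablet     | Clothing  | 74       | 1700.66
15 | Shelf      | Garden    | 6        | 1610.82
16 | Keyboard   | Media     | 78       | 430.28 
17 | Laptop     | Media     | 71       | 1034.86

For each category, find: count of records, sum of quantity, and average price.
SELECT category,
       COUNT(*) as cnt,
       SUM(quantity) as total_quantity,
       AVG(price) as avg_price
FROM sales
GROUP BY category

Result:
  Clothing: 4 records, 225 total quantity, 1316.89 avg price
  Furniture: 2 records, 83 total quantity, 599.29 avg price
  Garden: 2 records, 69 total quantity, 1177.73 avg price
  Media: 2 records, 149 total quantity, 732.57 avg price
  Sports: 5 records, 228 total quantity, 1028.14 avg price
  Toys: 2 records, 73 total quantity, 134.48 avg price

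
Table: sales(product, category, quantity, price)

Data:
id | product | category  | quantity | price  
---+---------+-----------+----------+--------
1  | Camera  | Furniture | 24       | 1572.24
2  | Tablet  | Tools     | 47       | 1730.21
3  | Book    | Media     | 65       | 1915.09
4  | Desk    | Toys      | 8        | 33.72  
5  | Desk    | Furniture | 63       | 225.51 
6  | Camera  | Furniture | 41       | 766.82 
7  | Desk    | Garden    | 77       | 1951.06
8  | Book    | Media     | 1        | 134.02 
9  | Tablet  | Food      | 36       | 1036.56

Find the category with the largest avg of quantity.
SELECT category, AVG(quantity) as val
FROM sales
GROUP BY category
ORDER BY val DESC
LIMIT 1

Result: Garden with avg(quantity) = 77.00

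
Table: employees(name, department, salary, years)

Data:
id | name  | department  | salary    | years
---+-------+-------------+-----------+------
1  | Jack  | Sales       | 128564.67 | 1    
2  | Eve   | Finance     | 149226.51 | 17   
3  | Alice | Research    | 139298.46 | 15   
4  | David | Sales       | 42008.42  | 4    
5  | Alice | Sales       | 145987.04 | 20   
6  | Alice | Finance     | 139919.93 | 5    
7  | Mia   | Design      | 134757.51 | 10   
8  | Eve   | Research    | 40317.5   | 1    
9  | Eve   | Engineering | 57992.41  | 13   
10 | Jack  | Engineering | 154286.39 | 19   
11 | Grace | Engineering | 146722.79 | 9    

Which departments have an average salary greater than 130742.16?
SELECT department, AVG(salary)
FROM employees
GROUP BY department
HAVING AVG(salary) > 130742.16

Result:
  Design: avg=134757.51
  Finance: avg=144573.22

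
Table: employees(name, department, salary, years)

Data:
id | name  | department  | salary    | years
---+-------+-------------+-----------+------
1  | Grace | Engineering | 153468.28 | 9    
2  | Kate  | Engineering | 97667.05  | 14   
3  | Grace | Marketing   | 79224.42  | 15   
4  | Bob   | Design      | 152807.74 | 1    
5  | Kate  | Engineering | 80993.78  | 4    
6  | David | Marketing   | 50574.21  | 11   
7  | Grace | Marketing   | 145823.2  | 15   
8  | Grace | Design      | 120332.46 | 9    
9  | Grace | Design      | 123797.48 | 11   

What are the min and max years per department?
SELECT department, MIN(years), MAX(years)
FROM employees
GROUP BY department

Result:
  Design: min=1, max=11
  Engineering: min=4, max=14
  Marketing: min=11, max=15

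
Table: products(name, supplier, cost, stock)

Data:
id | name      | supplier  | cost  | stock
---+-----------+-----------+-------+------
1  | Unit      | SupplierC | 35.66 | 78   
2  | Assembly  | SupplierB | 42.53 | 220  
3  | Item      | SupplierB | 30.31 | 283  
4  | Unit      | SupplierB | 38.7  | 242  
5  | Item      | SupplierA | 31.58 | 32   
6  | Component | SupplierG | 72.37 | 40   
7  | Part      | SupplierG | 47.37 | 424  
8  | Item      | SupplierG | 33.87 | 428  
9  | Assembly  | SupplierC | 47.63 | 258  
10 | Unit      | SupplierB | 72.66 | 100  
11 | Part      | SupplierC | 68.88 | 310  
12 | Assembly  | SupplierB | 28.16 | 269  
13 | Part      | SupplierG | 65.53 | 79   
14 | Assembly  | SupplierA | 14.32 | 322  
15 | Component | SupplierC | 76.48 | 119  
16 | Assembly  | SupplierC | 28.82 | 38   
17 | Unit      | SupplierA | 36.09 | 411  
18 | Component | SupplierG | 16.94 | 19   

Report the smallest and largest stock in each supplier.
SELECT supplier, MIN(stock), MAX(stock)
FROM products
GROUP BY supplier

Result:
  SupplierA: min=32, max=411
  SupplierB: min=100, max=283
  SupplierC: min=38, max=310
  SupplierG: min=19, max=428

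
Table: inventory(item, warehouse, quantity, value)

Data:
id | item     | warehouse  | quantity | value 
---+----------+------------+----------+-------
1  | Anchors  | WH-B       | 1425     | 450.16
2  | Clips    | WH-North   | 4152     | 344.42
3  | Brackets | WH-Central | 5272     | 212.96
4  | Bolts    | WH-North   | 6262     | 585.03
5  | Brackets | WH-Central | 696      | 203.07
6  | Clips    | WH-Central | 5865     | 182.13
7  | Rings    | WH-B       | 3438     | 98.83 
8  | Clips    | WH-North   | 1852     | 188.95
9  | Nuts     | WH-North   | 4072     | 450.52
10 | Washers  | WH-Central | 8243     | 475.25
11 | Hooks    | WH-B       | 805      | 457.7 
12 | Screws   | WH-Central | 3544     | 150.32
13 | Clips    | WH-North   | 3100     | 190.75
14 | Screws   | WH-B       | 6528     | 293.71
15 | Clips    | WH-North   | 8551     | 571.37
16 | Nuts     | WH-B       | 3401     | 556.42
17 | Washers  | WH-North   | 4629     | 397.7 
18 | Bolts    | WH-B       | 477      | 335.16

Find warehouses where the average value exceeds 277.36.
SELECT warehouse, AVG(value)
FROM inventory
GROUP BY warehouse
HAVING AVG(value) > 277.36

Result:
  WH-B: avg=365.33
  WH-North: avg=389.82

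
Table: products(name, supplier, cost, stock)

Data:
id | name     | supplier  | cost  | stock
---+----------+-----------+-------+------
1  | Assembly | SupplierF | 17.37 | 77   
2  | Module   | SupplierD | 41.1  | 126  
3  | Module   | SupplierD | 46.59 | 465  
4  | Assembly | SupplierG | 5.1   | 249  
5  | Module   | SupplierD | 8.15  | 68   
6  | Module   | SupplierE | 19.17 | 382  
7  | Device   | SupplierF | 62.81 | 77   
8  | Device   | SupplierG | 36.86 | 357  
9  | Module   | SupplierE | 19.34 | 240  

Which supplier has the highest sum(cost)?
SELECT supplier, SUM(cost) as val
FROM products
GROUP BY supplier
ORDER BY val DESC
LIMIT 1

Result: SupplierD with sum(cost) = 95.84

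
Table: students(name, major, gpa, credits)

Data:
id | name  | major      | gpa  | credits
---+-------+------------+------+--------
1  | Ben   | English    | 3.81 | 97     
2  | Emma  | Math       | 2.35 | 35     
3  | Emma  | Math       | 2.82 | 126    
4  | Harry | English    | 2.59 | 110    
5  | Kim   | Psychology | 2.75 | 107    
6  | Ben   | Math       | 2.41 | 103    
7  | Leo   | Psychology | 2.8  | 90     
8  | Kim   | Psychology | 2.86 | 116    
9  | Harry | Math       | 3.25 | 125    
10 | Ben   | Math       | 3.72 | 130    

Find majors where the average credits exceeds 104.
SELECT major, AVG(credits)
FROM students
GROUP BY major
HAVING AVG(credits) > 104

Result:
  Psychology: avg=104.33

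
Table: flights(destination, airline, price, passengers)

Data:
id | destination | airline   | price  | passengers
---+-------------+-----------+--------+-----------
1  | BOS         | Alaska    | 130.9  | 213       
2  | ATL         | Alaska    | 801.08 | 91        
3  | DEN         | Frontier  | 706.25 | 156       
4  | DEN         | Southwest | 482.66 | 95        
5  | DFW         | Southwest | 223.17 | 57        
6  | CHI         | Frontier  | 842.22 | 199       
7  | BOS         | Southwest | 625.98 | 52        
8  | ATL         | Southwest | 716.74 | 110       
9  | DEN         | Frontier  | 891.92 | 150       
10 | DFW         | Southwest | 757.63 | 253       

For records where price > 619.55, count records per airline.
SELECT airline, COUNT(*)
FROM flights
WHERE price > 619.55
GROUP BY airline

Note: WHERE filters rows before grouping.

Result:
  Alaska: 1
  Frontier: 3
  Southwest: 3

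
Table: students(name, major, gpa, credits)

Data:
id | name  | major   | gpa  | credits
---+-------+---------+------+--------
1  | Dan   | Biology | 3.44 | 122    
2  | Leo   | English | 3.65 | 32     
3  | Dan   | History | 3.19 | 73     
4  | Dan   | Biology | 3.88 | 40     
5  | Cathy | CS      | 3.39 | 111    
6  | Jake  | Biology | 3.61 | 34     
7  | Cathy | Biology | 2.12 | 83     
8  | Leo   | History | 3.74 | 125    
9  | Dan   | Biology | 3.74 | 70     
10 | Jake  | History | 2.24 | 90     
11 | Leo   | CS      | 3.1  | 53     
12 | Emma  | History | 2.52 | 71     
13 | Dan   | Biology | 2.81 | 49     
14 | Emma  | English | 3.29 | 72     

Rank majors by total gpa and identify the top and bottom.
SELECT major, SUM(gpa)
FROM students
GROUP BY major
ORDER BY SUM(gpa)

All groups:
  CS: 6.49
  English: 6.94
  History: 11.69
  Biology: 19.60

Highest: Biology (19.60)
Lowest: CS (6.49)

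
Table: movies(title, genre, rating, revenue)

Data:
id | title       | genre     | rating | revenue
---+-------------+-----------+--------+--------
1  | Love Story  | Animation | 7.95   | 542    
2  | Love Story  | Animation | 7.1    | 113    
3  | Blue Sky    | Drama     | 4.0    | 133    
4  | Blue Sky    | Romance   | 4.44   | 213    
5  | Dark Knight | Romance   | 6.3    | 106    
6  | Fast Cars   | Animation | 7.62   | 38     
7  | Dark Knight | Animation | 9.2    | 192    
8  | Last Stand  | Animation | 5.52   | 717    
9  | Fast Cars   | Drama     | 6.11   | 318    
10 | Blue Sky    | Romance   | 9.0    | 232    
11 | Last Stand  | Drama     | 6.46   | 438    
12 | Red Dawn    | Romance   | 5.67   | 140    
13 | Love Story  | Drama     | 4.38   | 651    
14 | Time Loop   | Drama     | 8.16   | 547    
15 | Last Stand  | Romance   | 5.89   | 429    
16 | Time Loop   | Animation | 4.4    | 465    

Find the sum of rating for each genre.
SELECT genre, SUM(rating) as result
FROM movies
GROUP BY genre

Result:
  Animation: 41.79
  Drama: 29.11
  Romance: 31.30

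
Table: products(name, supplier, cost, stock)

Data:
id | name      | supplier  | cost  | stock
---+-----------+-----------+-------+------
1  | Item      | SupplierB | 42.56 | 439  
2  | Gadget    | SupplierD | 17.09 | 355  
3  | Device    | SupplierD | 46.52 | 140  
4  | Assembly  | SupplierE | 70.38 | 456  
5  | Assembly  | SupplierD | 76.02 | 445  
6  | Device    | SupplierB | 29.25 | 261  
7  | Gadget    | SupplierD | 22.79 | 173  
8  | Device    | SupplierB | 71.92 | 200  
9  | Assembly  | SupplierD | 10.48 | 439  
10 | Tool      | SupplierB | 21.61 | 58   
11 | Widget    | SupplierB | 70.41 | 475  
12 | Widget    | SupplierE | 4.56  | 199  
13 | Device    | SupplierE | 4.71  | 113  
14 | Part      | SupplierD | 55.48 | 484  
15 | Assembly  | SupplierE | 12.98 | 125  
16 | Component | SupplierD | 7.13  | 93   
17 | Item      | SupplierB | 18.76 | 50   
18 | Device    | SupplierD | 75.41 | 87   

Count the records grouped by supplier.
SELECT supplier, COUNT(*) as count
FROM products
GROUP BY supplier

Result:
  SupplierB: 6
  SupplierD: 8
  SupplierE: 4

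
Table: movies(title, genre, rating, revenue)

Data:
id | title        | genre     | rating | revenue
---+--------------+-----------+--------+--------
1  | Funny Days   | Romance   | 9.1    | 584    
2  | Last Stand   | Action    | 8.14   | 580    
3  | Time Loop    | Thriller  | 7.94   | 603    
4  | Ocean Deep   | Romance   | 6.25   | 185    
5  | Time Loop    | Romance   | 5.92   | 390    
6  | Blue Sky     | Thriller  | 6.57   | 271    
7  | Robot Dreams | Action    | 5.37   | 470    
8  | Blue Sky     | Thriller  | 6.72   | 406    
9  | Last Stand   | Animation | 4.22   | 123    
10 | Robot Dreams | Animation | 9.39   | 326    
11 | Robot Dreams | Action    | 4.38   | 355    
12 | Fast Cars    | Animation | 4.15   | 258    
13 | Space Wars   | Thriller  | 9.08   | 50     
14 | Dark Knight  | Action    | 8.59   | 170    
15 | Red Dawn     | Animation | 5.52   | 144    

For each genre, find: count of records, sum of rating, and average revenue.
SELECT genre,
       COUNT(*) as cnt,
       SUM(rating) as total_rating,
       AVG(revenue) as avg_revenue
FROM movies
GROUP BY genre

Result:
  Action: 4 records, 26.48 total rating, 393.75 avg revenue
  Animation: 4 records, 23.28 total rating, 212.75 avg revenue
  Romance: 3 records, 21.27 total rating, 386.33 avg revenue
  Thriller: 4 records, 30.31 total rating, 332.50 avg revenue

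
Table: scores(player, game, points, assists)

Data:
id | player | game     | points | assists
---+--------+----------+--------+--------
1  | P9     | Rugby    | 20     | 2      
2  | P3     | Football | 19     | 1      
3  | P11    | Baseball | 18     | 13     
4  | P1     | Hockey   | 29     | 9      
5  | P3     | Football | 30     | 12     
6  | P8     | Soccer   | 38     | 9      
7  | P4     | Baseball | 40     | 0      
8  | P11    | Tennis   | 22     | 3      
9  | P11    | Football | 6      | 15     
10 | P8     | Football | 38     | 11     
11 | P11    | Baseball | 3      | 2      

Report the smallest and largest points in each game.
SELECT game, MIN(points), MAX(points)
FROM scores
GROUP BY game

Result:
  Baseball: min=3, max=40
  Football: min=6, max=38
  Hockey: min=29, max=29
  Rugby: min=20, max=20
  Soccer: min=38, max=38
  Tennis: min=22, max=22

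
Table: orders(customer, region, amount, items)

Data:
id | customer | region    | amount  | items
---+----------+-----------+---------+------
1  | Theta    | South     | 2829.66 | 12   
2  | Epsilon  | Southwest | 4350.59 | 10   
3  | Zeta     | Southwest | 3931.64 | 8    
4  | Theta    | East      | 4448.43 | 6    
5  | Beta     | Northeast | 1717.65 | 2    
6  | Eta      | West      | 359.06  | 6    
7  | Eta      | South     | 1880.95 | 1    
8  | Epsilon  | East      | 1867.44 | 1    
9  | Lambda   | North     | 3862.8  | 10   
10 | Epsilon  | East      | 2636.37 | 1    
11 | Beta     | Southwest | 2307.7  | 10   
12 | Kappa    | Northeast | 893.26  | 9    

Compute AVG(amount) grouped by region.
SELECT region, AVG(amount) as result
FROM orders
GROUP BY region

Result:
  East: 2984.08
  North: 3862.80
  Northeast: 1305.46
  South: 2355.31
  Southwest: 3529.98
  West: 359.06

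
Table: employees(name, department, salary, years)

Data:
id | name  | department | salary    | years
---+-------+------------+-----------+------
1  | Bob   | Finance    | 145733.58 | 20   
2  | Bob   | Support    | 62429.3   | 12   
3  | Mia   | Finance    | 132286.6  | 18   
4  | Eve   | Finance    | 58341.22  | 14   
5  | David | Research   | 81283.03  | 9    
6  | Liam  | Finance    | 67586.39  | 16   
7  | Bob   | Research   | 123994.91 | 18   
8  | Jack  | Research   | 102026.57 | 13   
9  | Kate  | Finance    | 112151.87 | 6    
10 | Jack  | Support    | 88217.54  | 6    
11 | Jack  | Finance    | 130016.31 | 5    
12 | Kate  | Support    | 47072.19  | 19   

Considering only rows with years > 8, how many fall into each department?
SELECT department, COUNT(*)
FROM employees
WHERE years > 8
GROUP BY department

Note: WHERE filters rows before grouping.

Result:
  Finance: 4
  Research: 3
  Support: 2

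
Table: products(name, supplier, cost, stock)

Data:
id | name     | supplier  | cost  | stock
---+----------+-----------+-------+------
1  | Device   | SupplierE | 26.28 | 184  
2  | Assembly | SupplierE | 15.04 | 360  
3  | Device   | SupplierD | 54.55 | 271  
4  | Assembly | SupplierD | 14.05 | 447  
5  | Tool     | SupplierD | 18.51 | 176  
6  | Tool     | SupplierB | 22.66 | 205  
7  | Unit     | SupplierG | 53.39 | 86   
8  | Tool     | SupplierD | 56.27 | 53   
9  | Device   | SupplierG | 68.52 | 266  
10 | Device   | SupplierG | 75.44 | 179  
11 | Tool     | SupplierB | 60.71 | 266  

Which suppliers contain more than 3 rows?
SELECT supplier, COUNT(*) as cnt
FROM products
GROUP BY supplier
HAVING COUNT(*) > 3

Result:
  SupplierD: 4

Note: HAVING filters groups after aggregation, WHERE filters rows before.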